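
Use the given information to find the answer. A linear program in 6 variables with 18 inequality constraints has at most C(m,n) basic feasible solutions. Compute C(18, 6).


Each vertex corresponds to some choice of n active constraints out of m, so the number of vertices is at most C(m, n) = m! / (n!(m-n)!).
m = 18, n = 6
Numerator: 18 * 17 * 16 * 15 * 14 * 13
Denominator: 6! = 720
C(18, 6) = 18564


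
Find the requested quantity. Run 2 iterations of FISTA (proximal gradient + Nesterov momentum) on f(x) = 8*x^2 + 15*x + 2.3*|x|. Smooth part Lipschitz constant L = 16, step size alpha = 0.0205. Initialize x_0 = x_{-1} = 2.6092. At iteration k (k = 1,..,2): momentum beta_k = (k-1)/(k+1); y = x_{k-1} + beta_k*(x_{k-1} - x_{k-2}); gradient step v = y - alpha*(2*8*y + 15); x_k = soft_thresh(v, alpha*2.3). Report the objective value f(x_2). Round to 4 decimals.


FISTA on f(x) = 8*x^2 + 15*x + 2.3*|x|
L = 16, alpha = 0.0205
Iteration 1: beta = 0.0, y = 2.6092 + 0.0*(2.6092 - 2.6092) = 2.6092
  grad(y) = 56.7472, v = y - alpha*grad = 1.4459
  prox(v) = soft_thresh(1.4459, 0.0472) = 1.3987
Iteration 2: beta = 0.3333, y = 1.3987 + 0.3333*(1.3987 - 2.6092) = 0.9952
  grad(y) = 30.9239, v = y - alpha*grad = 0.3613
  prox(v) = soft_thresh(0.3613, 0.0472) = 0.3142
f(x_2) = 8*0.3142^2 + 15*0.3142 + 2.3*|0.3142| = 6.2244


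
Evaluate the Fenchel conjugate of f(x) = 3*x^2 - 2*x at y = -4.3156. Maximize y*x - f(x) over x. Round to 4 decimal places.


f*(y) = sup_x {y*x - a*x^2 - b*x} = sup_x {(y-b)*x - a*x^2}
FOC: (y - b) - 2a*x = 0 => x* = (y - b)/(2a)
x* = (-4.3156 + 2)/(2*3) = -0.3859
f*(-4.3156) = (y-b)^2/(4a) = (-4.3156 + 2)^2/(4*3)
= 5.362/12 = 0.4468


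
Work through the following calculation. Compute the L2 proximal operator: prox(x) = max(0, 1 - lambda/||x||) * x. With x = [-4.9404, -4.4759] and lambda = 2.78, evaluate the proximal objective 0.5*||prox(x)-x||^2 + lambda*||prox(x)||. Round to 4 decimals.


Step 1: Compute ||x||.
||x|| = 6.6664
Step 2: Compute scaling factor.
scale = max(0, 1 - 2.78/6.6664) = 0.583
Step 3: prox(x) = [-2.8802, -2.6094]
||prox(x)|| = 3.8864
Step 4: Proximal objective.
0.5*||prox-x||^2 = 3.8642
lambda*||prox|| = 10.8042
Total = 14.6685


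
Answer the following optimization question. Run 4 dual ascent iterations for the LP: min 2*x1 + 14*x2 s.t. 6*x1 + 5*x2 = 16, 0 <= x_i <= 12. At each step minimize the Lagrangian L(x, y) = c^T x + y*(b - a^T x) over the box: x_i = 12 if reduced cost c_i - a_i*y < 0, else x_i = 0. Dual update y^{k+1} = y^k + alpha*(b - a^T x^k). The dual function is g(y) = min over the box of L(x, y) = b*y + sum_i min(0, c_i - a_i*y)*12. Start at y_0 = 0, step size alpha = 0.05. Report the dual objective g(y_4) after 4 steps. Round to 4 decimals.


Dual ascent for LP: min 2*x1 + 14*x2, 6*x1 + 5*x2 = 16, 0 <= x_i <= 12
Step 1: y^k = 0.0, reduced costs: (2.0, 14.0)
  x^k = (0.0, 0.0), subgradient = b - a^T x = 16.0
  y^{k+1} = 0.0 + 0.05*16.0 = 0.8
Step 2: y^k = 0.8, reduced costs: (-2.8, 10.0)
  x^k = (12.0, 0.0), subgradient = b - a^T x = -56.0
  y^{k+1} = 0.8 + 0.05*-56.0 = -2.0
Step 3: y^k = -2.0, reduced costs: (14.0, 24.0)
  x^k = (0.0, 0.0), subgradient = b - a^T x = 16.0
  y^{k+1} = -2.0 + 0.05*16.0 = -1.2
Step 4: y^k = -1.2, reduced costs: (9.2, 20.0)
  x^k = (0.0, 0.0), subgradient = b - a^T x = 16.0
  y^{k+1} = -1.2 + 0.05*16.0 = -0.4
Dual objective at y_4 = -0.4: reduced costs (4.4, 16.0), box minimizer x = (0.0, 0.0)
g(y_4) = b*y + (c1 - a1*y)*x1 + (c2 - a2*y)*x2 = 16*(-0.4) + 4.4*0.0 + 16.0*0.0 = -6.4 + 0.0 + 0.0 = -6.4


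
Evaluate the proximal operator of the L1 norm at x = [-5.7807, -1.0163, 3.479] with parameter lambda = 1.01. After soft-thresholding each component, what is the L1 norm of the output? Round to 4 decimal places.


Soft-thresholding with lambda = 1.01:
prox(-5.7807) = sign(-5.7807)*max(|-5.7807| - 1.01, 0) = -4.7707
prox(-1.0163) = sign(-1.0163)*max(|-1.0163| - 1.01, 0) = -0.0063
prox(3.479) = sign(3.479)*max(|3.479| - 1.01, 0) = 2.469
prox(x) = [-4.7707, -0.0063, 2.469]
||prox(x)||_1 = 4.7707 + 0.0063 + 2.469 = 7.246


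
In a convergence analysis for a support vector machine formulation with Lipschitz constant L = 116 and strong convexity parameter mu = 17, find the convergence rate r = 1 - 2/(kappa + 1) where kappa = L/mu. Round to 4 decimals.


Step 1: Compute the condition number.
kappa = L/mu = 116/17 = 6.8235
Step 2: Compute the convergence rate.
r = 1 - 2/(kappa + 1) = 1 - 2*mu/(L + mu) = (L - mu)/(L + mu) = 99/133 = 0.7444


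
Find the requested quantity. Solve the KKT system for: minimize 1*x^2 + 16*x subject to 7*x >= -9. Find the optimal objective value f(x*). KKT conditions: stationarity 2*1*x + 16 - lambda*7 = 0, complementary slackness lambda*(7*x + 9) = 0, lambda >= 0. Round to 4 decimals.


Step 1: Try lambda = 0 (constraint inactive).
x_unc = -16/(2*1) = -8.0
Check: 7*-8.0 = -56.0 < -9 -- violated!
Step 2: Constraint must be active: 7*x = -9
x* = -9/7 = -1.2857 (rounded; the exact value -9/7 is used below)
lambda = (2*1*(-9/7) + 16)/7 = 1.9184
Step 3: Compute optimal value.
f(x*) = 1*(-9/7)^2 + 16*(-9/7) = -18.9184


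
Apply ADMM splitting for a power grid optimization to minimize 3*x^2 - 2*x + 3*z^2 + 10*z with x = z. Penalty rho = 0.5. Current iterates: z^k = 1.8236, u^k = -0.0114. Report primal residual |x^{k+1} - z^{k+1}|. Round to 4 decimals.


ADMM iteration with rho = 0.5, z^k = 1.8236, u^k = -0.0114
Step 1: x-update.
Minimize 3*x^2 - 2*x + (0.5/2)*(x - 1.8236 - 0.0114)^2
FOC: (2*3 + 0.5)*x = 2 + 0.5*(1.8236 + 0.0114)
x^{k+1} = 0.4488
Step 2: z-update.
Minimize 3*z^2 + 10*z + (0.5/2)*(0.4488 - z - 0.0114)^2
FOC: (2*3 + 0.5)*z = -10 + 0.5*(0.4488 - 0.0114)
z^{k+1} = -1.5048
Step 3: u-update.
u^{k+1} = -0.0114 + 0.4488 + 1.5048 = 1.9423
Step 4: Primal residual = |0.4488 + 1.5048| = 1.9537


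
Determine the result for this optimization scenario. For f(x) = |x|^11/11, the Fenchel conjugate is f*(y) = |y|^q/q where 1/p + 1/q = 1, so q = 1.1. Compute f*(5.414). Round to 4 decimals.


The conjugate exponent q satisfies 1/p + 1/q = 1.
p = 11, so q = 11/(11 - 1) = 1.1
|y|^q = 5.414^1.1 = 6.4102
f*(5.414) = 6.4102 / 1.1 = 5.8274


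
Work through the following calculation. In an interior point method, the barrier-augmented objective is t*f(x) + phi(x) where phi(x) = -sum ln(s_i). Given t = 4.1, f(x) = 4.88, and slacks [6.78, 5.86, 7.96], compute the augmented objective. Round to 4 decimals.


Step 1: Compute log-barrier.
ln values: [1.914, 1.7681, 2.0744]
phi = -(1.914 + 1.7681 + 2.0744) = -5.7566
Step 2: Compute augmented objective.
t*f(x) = 4.1*4.88 = 20.008
Total = 20.008 - 5.7566 = 14.2514


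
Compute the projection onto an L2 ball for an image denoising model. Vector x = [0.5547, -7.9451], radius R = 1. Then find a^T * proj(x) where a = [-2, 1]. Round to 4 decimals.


Step 1: Compute ||x|| (intermediates to 6 decimals).
||x|| = sqrt(0.5547^2 + (-7.9451)^2) = 7.96444
Step 2: Project.
Since ||x|| > R, scale = R/||x|| = 1/7.96444 = 0.125558, proj(x) = scale * x
proj(x) = [0.069647, -0.997571]
Step 3: Dot product.
a^T * proj(x) = -2*0.069647 + 1*(-0.997571) = -1.1369


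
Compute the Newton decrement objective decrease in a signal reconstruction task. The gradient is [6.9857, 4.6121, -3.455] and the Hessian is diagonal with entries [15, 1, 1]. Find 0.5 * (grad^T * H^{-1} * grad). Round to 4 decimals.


Step 1: H is diagonal, so H^(-1) * g = [0.4657, 4.6121, -3.455].
Step 2: g^T H^(-1) g = sum_i g_i^2 / H_ii
  = (6.9857)^2/15 + (4.6121)^2/1 + (-3.455)^2/1
  = 3.2533 + 21.2715 + 11.937 = 36.4618
Step 3: Objective decrease = 0.5 * g^T H^(-1) g = 18.2309


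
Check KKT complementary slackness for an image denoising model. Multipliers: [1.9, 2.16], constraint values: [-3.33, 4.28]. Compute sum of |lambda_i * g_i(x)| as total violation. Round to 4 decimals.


KKT complementary slackness check:
lambda_1 * g_1 = 1.9 * -3.33 = -6.327
lambda_2 * g_2 = 2.16 * 4.28 = 9.2448
Total violation = 6.327 + 9.2448 = 15.5718


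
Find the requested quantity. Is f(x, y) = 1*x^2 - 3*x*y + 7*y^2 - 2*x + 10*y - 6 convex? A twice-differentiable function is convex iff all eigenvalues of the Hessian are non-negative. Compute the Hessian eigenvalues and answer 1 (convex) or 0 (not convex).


The Hessian of f(x,y) = 1*x^2 - 3*x*y + 7*y^2 - 2*x + 10*y - 6 is:
H = [[2, -3], [-3, 14]]
Trace = 2 + 14 = 16
Determinant = 2*14 - (-3)^2 = 19
Discriminant = (16)^2 - 4*19 = 180.0
Eigenvalues: lambda_1 = 1.2918, lambda_2 = 14.7082
The function is convex.

1


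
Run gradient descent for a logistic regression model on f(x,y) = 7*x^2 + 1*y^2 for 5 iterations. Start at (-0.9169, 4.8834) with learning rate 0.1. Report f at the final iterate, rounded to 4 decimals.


Gradient descent on f(x,y) = 7*x^2 + 1*y^2.
Starting point: (-0.9169, 4.8834), alpha = 0.1
Step 1: grad_x = 2*7*-0.9169 = -12.8366, grad_y = 2*1*4.8834 = 9.7668
  x_1 = -0.9169 - 0.1*-12.8366 = 0.3668
  y_1 = 4.8834 - 0.1*9.7668 = 3.9067
Step 2: grad_x = 2*7*0.3668 = 5.1346, grad_y = 2*1*3.9067 = 7.8134
  x_2 = 0.3668 - 0.1*5.1346 = -0.1467
  y_2 = 3.9067 - 0.1*7.8134 = 3.1254
Step 3: grad_x = 2*7*-0.1467 = -2.0539, grad_y = 2*1*3.1254 = 6.2508
  x_3 = -0.1467 - 0.1*-2.0539 = 0.0587
  y_3 = 3.1254 - 0.1*6.2508 = 2.5003
Step 4: grad_x = 2*7*0.0587 = 0.8215, grad_y = 2*1*2.5003 = 5.0006
  x_4 = 0.0587 - 0.1*0.8215 = -0.0235
  y_4 = 2.5003 - 0.1*5.0006 = 2.0002
Step 5: grad_x = 2*7*-0.0235 = -0.3286, grad_y = 2*1*2.0002 = 4.0005
  x_5 = -0.0235 - 0.1*-0.3286 = 0.0094
  y_5 = 2.0002 - 0.1*4.0005 = 1.6002
f(0.0094, 1.6002) = 7*0.0094^2 + 1*1.6002^2 = 2.5612


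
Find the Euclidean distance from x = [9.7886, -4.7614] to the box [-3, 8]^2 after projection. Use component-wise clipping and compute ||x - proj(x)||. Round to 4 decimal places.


Project each component onto [-3, 8].
clip(9.7886) = 8.0, clip(-4.7614) = -3.0
Projection = [8.0, -3.0]
Squared diffs: [3.1991, 3.1025]
Distance = sqrt(6.3016) = 2.5103


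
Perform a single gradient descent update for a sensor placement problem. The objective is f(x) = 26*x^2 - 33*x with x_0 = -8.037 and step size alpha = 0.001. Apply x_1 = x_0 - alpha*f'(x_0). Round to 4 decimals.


We compute the gradient at x_0 and apply the update.
f'(x) = 52*x - 33
f'(-8.037) = 52*-8.037 - 33 = -450.924
x_1 = -8.037 - 0.001*-450.924 = -7.5861


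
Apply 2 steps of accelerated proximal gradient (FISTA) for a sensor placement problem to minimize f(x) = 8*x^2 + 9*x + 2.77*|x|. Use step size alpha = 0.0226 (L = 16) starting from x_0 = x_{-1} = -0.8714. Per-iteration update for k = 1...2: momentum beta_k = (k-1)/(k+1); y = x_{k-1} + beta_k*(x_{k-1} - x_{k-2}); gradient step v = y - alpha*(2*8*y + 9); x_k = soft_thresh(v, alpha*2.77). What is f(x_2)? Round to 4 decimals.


FISTA on f(x) = 8*x^2 + 9*x + 2.77*|x|
L = 16, alpha = 0.0226
Iteration 1: beta = 0.0, y = -0.8714 + 0.0*(-0.8714 + 0.8714) = -0.8714
  grad(y) = -4.9424, v = y - alpha*grad = -0.7597
  prox(v) = soft_thresh(-0.7597, 0.0626) = -0.6971
Iteration 2: beta = 0.3333, y = -0.6971 + 0.3333*(-0.6971 + 0.8714) = -0.639
  grad(y) = -1.224, v = y - alpha*grad = -0.6113
  prox(v) = soft_thresh(-0.6113, 0.0626) = -0.5487
f(x_2) = 8*(-0.5487)^2 + 9*(-0.5487) + 2.77*|-0.5487| = -1.0097


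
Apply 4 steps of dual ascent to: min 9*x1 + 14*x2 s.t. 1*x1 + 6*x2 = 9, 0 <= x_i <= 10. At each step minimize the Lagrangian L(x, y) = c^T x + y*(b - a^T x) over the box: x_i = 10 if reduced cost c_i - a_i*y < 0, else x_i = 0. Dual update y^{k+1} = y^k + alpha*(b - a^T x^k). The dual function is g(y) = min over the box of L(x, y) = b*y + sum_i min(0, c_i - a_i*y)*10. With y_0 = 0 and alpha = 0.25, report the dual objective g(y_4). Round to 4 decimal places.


Dual ascent for LP: min 9*x1 + 14*x2, 1*x1 + 6*x2 = 9, 0 <= x_i <= 10
Step 1: y^k = 0.0, reduced costs: (9.0, 14.0)
  x^k = (0.0, 0.0), subgradient = b - a^T x = 9.0
  y^{k+1} = 0.0 + 0.25*9.0 = 2.25
Step 2: y^k = 2.25, reduced costs: (6.75, 0.5)
  x^k = (0.0, 0.0), subgradient = b - a^T x = 9.0
  y^{k+1} = 2.25 + 0.25*9.0 = 4.5
Step 3: y^k = 4.5, reduced costs: (4.5, -13.0)
  x^k = (0.0, 10.0), subgradient = b - a^T x = -51.0
  y^{k+1} = 4.5 + 0.25*-51.0 = -8.25
Step 4: y^k = -8.25, reduced costs: (17.25, 63.5)
  x^k = (0.0, 0.0), subgradient = b - a^T x = 9.0
  y^{k+1} = -8.25 + 0.25*9.0 = -6.0
Dual objective at y_4 = -6.0: reduced costs (15.0, 50.0), box minimizer x = (0.0, 0.0)
g(y_4) = b*y + (c1 - a1*y)*x1 + (c2 - a2*y)*x2 = 9*(-6.0) + 15.0*0.0 + 50.0*0.0 = -54.0 + 0.0 + 0.0 = -54.0


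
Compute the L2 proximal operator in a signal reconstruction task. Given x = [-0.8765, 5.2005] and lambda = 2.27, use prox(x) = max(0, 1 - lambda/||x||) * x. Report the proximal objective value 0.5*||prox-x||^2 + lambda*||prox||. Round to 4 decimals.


Step 1: Compute ||x||.
||x|| = 5.2738
Step 2: Compute scaling factor.
scale = max(0, 1 - 2.27/5.2738) = 0.5696
Step 3: prox(x) = [-0.4992, 2.9621]
||prox(x)|| = 3.0038
Step 4: Proximal objective.
0.5*||prox-x||^2 = 2.5765
lambda*||prox|| = 6.8186
Total = 9.3952


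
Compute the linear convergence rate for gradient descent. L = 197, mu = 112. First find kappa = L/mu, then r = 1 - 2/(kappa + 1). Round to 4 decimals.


Step 1: Compute the condition number.
kappa = L/mu = 197/112 = 1.7589
Step 2: Compute the convergence rate.
r = 1 - 2/(kappa + 1) = 1 - 2*mu/(L + mu) = (L - mu)/(L + mu) = 85/309 = 0.2751


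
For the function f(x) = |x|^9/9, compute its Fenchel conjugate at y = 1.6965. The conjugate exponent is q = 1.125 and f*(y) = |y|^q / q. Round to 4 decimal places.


The conjugate exponent q satisfies 1/p + 1/q = 1.
p = 9, so q = 9/(9 - 1) = 1.125
|y|^q = 1.6965^1.125 = 1.8124
f*(1.6965) = 1.8124 / 1.125 = 1.611


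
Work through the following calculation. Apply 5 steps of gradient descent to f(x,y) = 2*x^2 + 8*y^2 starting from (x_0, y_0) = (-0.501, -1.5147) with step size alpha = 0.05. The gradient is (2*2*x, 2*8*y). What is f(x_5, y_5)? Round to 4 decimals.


Gradient descent on f(x,y) = 2*x^2 + 8*y^2.
Starting point: (-0.501, -1.5147), alpha = 0.05
Step 1: grad_x = 2*2*-0.501 = -2.004, grad_y = 2*8*-1.5147 = -24.2352
  x_1 = -0.501 - 0.05*-2.004 = -0.4008
  y_1 = -1.5147 - 0.05*-24.2352 = -0.3029
Step 2: grad_x = 2*2*-0.4008 = -1.6032, grad_y = 2*8*-0.3029 = -4.847
  x_2 = -0.4008 - 0.05*-1.6032 = -0.3206
  y_2 = -0.3029 - 0.05*-4.847 = -0.0606
Step 3: grad_x = 2*2*-0.3206 = -1.2826, grad_y = 2*8*-0.0606 = -0.9694
  x_3 = -0.3206 - 0.05*-1.2826 = -0.2565
  y_3 = -0.0606 - 0.05*-0.9694 = -0.0121
Step 4: grad_x = 2*2*-0.2565 = -1.026, grad_y = 2*8*-0.0121 = -0.1939
  x_4 = -0.2565 - 0.05*-1.026 = -0.2052
  y_4 = -0.0121 - 0.05*-0.1939 = -0.0024
Step 5: grad_x = 2*2*-0.2052 = -0.8208, grad_y = 2*8*-0.0024 = -0.0388
  x_5 = -0.2052 - 0.05*-0.8208 = -0.1642
  y_5 = -0.0024 - 0.05*-0.0388 = -0.0005
f(-0.1642, -0.0005) = 2*(-0.1642)^2 + 8*(-0.0005)^2 = 0.0539


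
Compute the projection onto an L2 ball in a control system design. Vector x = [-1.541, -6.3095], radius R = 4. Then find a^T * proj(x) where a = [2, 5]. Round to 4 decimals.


Step 1: Compute ||x|| (intermediates to 6 decimals).
||x|| = sqrt((-1.541)^2 + (-6.3095)^2) = 6.494957
Step 2: Project.
Since ||x|| > R, scale = R/||x|| = 4/6.494957 = 0.615862, proj(x) = scale * x
proj(x) = [-0.949043, -3.885781]
Step 3: Dot product.
a^T * proj(x) = 2*(-0.949043) + 5*(-3.885781) = -21.327


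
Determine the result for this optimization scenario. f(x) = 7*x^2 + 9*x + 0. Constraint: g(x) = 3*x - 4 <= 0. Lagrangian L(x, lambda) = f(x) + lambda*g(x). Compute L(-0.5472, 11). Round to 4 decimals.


Step 1: Evaluate f(x).
f(-0.5472) = 7*(-0.5472)^2 + 9*(-0.5472) + 0 = -2.8288
Step 2: Evaluate g(x).
g(-0.5472) = 3*-0.5472 - 4 = -5.6416
Step 3: Compute Lagrangian.
L = -2.8288 + 11*-5.6416 = -64.8864


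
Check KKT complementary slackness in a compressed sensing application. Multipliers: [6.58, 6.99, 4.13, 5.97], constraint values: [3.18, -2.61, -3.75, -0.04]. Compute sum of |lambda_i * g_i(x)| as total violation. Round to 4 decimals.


KKT complementary slackness check:
lambda_1 * g_1 = 6.58 * 3.18 = 20.9244
lambda_2 * g_2 = 6.99 * -2.61 = -18.2439
lambda_3 * g_3 = 4.13 * -3.75 = -15.4875
lambda_4 * g_4 = 5.97 * -0.04 = -0.2388
Total violation = 20.9244 + 18.2439 + 15.4875 + 0.2388 = 54.8946


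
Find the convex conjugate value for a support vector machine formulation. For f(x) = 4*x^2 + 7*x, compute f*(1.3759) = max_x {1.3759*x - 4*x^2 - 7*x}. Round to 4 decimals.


f*(y) = sup_x {y*x - a*x^2 - b*x} = sup_x {(y-b)*x - a*x^2}
FOC: (y - b) - 2a*x = 0 => x* = (y - b)/(2a)
x* = (1.3759 - 7)/(2*4) = -0.703
f*(1.3759) = (y-b)^2/(4a) = (1.3759 - 7)^2/(4*4)
= 31.6305/16 = 1.9769


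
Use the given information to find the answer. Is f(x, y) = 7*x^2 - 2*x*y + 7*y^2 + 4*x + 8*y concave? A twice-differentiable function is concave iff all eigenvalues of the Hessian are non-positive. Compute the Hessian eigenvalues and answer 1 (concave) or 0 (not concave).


The Hessian of f(x,y) = 7*x^2 - 2*x*y + 7*y^2 + 4*x + 8*y is:
H = [[14, -2], [-2, 14]]
Trace = 14 + 14 = 28
Determinant = 14*14 - (-2)^2 = 192
Discriminant = (28)^2 - 4*192 = 16.0
Eigenvalues: lambda_1 = 12.0, lambda_2 = 16.0
The function is not concave.

0


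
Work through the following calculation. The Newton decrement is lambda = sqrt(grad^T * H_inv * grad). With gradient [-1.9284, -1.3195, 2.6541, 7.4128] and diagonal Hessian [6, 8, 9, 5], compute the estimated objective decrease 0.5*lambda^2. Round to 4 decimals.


Step 1: H is diagonal, so H^(-1) * g = [-0.3214, -0.1649, 0.2949, 1.4826].
Step 2: g^T H^(-1) g = sum_i g_i^2 / H_ii
  = (-1.9284)^2/6 + (-1.3195)^2/8 + (2.6541)^2/9 + (7.4128)^2/5
  = 0.6198 + 0.2176 + 0.7827 + 10.9899 = 12.61
Step 3: Objective decrease = 0.5 * g^T H^(-1) g = 6.305


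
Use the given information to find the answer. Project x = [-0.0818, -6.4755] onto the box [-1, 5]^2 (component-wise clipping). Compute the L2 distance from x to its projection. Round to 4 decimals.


Project each component onto [-1, 5].
clip(-0.0818) = -0.0818, clip(-6.4755) = -1.0
Projection = [-0.0818, -1.0]
Squared diffs: [0.0, 29.9811]
Distance = sqrt(29.9811) = 5.4755


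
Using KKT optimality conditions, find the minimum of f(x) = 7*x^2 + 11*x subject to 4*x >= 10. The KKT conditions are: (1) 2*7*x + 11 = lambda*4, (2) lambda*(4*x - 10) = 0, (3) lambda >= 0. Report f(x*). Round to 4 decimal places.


Step 1: Try lambda = 0 (constraint inactive).
x_unc = -11/(2*7) = -0.7857
Check: 4*-0.7857 = -3.1428 < 10 -- violated!
Step 2: Constraint must be active: 4*x = 10
x* = 10/4 = 2.5
lambda = (2*7*2.5 + 11)/4 = 11.5
Step 3: Compute optimal value.
f(x*) = 7*2.5^2 + 11*2.5 = 71.25


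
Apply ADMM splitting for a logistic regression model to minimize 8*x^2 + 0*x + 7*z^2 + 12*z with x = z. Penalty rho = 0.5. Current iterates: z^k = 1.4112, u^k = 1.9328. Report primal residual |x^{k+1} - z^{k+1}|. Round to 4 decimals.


ADMM iteration with rho = 0.5, z^k = 1.4112, u^k = 1.9328
Step 1: x-update.
Minimize 8*x^2 + 0*x + (0.5/2)*(x - 1.4112 + 1.9328)^2
FOC: (2*8 + 0.5)*x = 0 + 0.5*(1.4112 - 1.9328)
x^{k+1} = -0.0158
Step 2: z-update.
Minimize 7*z^2 + 12*z + (0.5/2)*(-0.0158 - z + 1.9328)^2
FOC: (2*7 + 0.5)*z = -12 + 0.5*(-0.0158 + 1.9328)
z^{k+1} = -0.7615
Step 3: u-update.
u^{k+1} = 1.9328 - 0.0158 + 0.7615 = 2.6785
Step 4: Primal residual = |-0.0158 + 0.7615| = 0.7457


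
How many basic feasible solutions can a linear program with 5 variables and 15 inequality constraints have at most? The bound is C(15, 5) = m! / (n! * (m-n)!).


Each vertex corresponds to some choice of n active constraints out of m, so the number of vertices is at most C(m, n) = m! / (n!(m-n)!).
m = 15, n = 5
Numerator: 15 * 14 * 13 * 12 * 11
Denominator: 5! = 120
C(15, 5) = 3003


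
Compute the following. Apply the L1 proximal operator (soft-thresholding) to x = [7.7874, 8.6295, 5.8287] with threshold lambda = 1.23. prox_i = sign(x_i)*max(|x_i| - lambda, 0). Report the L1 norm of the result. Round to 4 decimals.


Soft-thresholding with lambda = 1.23:
prox(7.7874) = sign(7.7874)*max(|7.7874| - 1.23, 0) = 6.5574
prox(8.6295) = sign(8.6295)*max(|8.6295| - 1.23, 0) = 7.3995
prox(5.8287) = sign(5.8287)*max(|5.8287| - 1.23, 0) = 4.5987
prox(x) = [6.5574, 7.3995, 4.5987]
||prox(x)||_1 = 6.5574 + 7.3995 + 4.5987 = 18.5556


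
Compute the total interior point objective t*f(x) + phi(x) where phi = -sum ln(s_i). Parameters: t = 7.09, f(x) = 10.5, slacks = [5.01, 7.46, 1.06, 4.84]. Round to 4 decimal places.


Step 1: Compute log-barrier.
ln values: [1.6114, 2.0096, 0.0583, 1.5769]
phi = -(1.6114 + 2.0096 + 0.0583 + 1.5769) = -5.2562
Step 2: Compute augmented objective.
t*f(x) = 7.09*10.5 = 74.445
Total = 74.445 - 5.2562 = 69.1888


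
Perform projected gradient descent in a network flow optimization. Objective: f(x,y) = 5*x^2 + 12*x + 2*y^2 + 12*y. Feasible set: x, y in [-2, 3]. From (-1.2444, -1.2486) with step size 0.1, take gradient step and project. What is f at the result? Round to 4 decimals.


Step 1: Compute gradient at (-1.2444, -1.2486).
grad_x = 2*5*-1.2444 + 12 = -0.444
grad_y = 2*2*-1.2486 + 12 = 7.0056
Step 2: Gradient step.
x_raw = -1.2444 - 0.1*-0.444 = -1.2
y_raw = -1.2486 - 0.1*7.0056 = -1.9492
Step 3: Project onto [-2, 3].
x_proj = clip(-1.2) = -1.2
y_proj = clip(-1.9492) = -1.9492
Step 4: Evaluate f.
f(-1.2, -1.9492) = -22.9915


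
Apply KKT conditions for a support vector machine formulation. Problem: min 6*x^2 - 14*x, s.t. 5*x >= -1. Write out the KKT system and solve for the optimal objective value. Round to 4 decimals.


Step 1: Try lambda = 0 (constraint inactive).
Stationarity: 2*6*x - 14 = 0
x* = 14/(2*6) = 7/6 = 1.1667 (rounded; the exact value 7/6 is used below)
Check constraint: 5*1.1667 = 5.8335 >= -1 -- satisfied.
Step 2: Compute optimal value.
f(x*) = 6*(7/6)^2 - 14*(7/6) = -8.1667


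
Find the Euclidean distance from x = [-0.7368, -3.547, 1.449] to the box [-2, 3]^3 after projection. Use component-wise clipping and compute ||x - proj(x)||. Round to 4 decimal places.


Project each component onto [-2, 3].
clip(-0.7368) = -0.7368, clip(-3.547) = -2.0, clip(1.449) = 1.449
Projection = [-0.7368, -2.0, 1.449]
Squared diffs: [0.0, 2.3932, 0.0]
Distance = sqrt(2.3932) = 1.547


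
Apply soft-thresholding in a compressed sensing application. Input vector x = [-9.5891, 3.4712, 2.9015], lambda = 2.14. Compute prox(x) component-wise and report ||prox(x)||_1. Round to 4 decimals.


Soft-thresholding with lambda = 2.14:
prox(-9.5891) = sign(-9.5891)*max(|-9.5891| - 2.14, 0) = -7.4491
prox(3.4712) = sign(3.4712)*max(|3.4712| - 2.14, 0) = 1.3312
prox(2.9015) = sign(2.9015)*max(|2.9015| - 2.14, 0) = 0.7615
prox(x) = [-7.4491, 1.3312, 0.7615]
||prox(x)||_1 = 7.4491 + 1.3312 + 0.7615 = 9.5418


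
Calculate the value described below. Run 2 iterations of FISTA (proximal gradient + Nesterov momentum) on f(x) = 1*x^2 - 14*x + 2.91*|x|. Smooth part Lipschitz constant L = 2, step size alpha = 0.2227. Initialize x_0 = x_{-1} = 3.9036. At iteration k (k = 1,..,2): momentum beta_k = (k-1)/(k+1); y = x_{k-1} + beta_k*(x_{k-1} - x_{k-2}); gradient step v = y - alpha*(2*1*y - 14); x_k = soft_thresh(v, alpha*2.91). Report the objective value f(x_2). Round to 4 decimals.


FISTA on f(x) = 1*x^2 - 14*x + 2.91*|x|
L = 2, alpha = 0.2227
Iteration 1: beta = 0.0, y = 3.9036 + 0.0*(3.9036 - 3.9036) = 3.9036
  grad(y) = -6.1928, v = y - alpha*grad = 5.2827
  prox(v) = soft_thresh(5.2827, 0.6481) = 4.6347
Iteration 2: beta = 0.3333, y = 4.6347 + 0.3333*(4.6347 - 3.9036) = 4.8784
  grad(y) = -4.2433, v = y - alpha*grad = 5.8233
  prox(v) = soft_thresh(5.8233, 0.6481) = 5.1753
f(x_2) = 1*5.1753^2 - 14*5.1753 + 2.91*|5.1753| = -30.6103


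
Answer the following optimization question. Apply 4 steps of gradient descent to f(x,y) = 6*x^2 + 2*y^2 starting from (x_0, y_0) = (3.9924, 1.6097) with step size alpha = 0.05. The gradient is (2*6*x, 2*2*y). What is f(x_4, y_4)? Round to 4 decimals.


Gradient descent on f(x,y) = 6*x^2 + 2*y^2.
Starting point: (3.9924, 1.6097), alpha = 0.05
Step 1: grad_x = 2*6*3.9924 = 47.9088, grad_y = 2*2*1.6097 = 6.4388
  x_1 = 3.9924 - 0.05*47.9088 = 1.597
  y_1 = 1.6097 - 0.05*6.4388 = 1.2878
Step 2: grad_x = 2*6*1.597 = 19.1635, grad_y = 2*2*1.2878 = 5.151
  x_2 = 1.597 - 0.05*19.1635 = 0.6388
  y_2 = 1.2878 - 0.05*5.151 = 1.0302
Step 3: grad_x = 2*6*0.6388 = 7.6654, grad_y = 2*2*1.0302 = 4.1208
  x_3 = 0.6388 - 0.05*7.6654 = 0.2555
  y_3 = 1.0302 - 0.05*4.1208 = 0.8242
Step 4: grad_x = 2*6*0.2555 = 3.0662, grad_y = 2*2*0.8242 = 3.2967
  x_4 = 0.2555 - 0.05*3.0662 = 0.1022
  y_4 = 0.8242 - 0.05*3.2967 = 0.6593
f(0.1022, 0.6593) = 6*0.1022^2 + 2*0.6593^2 = 0.9321


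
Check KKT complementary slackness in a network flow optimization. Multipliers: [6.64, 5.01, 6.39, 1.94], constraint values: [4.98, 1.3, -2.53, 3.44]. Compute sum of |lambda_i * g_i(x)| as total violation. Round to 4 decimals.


KKT complementary slackness check:
lambda_1 * g_1 = 6.64 * 4.98 = 33.0672
lambda_2 * g_2 = 5.01 * 1.3 = 6.513
lambda_3 * g_3 = 6.39 * -2.53 = -16.1667
lambda_4 * g_4 = 1.94 * 3.44 = 6.6736
Total violation = 33.0672 + 6.513 + 16.1667 + 6.6736 = 62.4205


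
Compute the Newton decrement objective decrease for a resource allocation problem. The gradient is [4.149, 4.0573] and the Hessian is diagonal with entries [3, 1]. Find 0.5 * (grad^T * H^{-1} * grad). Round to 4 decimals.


Step 1: H is diagonal, so H^(-1) * g = [1.383, 4.0573].
Step 2: g^T H^(-1) g = sum_i g_i^2 / H_ii
  = (4.149)^2/3 + (4.0573)^2/1
  = 5.7381 + 16.4617 = 22.1998
Step 3: Objective decrease = 0.5 * g^T H^(-1) g = 11.0999


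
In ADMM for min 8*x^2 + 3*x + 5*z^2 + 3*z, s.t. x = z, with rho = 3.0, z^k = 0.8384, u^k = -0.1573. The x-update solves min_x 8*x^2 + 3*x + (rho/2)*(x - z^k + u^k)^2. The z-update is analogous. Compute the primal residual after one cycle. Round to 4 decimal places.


ADMM iteration with rho = 3.0, z^k = 0.8384, u^k = -0.1573
Step 1: x-update.
Minimize 8*x^2 + 3*x + (3.0/2)*(x - 0.8384 - 0.1573)^2
FOC: (2*8 + 3.0)*x = -3 + 3.0*(0.8384 + 0.1573)
x^{k+1} = -0.0007
Step 2: z-update.
Minimize 5*z^2 + 3*z + (3.0/2)*(-0.0007 - z - 0.1573)^2
FOC: (2*5 + 3.0)*z = -3 + 3.0*(-0.0007 - 0.1573)
z^{k+1} = -0.2672
Step 3: u-update.
u^{k+1} = -0.1573 - 0.0007 + 0.2672 = 0.1092
Step 4: Primal residual = |-0.0007 + 0.2672| = 0.2665


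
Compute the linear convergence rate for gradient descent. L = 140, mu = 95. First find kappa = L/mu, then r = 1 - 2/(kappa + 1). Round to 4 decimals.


Step 1: Compute the condition number.
kappa = L/mu = 140/95 = 1.4737
Step 2: Compute the convergence rate.
r = 1 - 2/(kappa + 1) = 1 - 2*mu/(L + mu) = (L - mu)/(L + mu) = 45/235 = 0.1915


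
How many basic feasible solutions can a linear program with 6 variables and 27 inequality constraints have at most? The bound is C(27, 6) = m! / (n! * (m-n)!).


Each vertex corresponds to some choice of n active constraints out of m, so the number of vertices is at most C(m, n) = m! / (n!(m-n)!).
m = 27, n = 6
Numerator: 27 * 26 * 25 * 24 * 23 * 22
Denominator: 6! = 720
C(27, 6) = 296010


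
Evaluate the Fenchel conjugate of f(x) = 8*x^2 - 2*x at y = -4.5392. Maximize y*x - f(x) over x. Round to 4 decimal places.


f*(y) = sup_x {y*x - a*x^2 - b*x} = sup_x {(y-b)*x - a*x^2}
FOC: (y - b) - 2a*x = 0 => x* = (y - b)/(2a)
x* = (-4.5392 + 2)/(2*8) = -0.1587
f*(-4.5392) = (y-b)^2/(4a) = (-4.5392 + 2)^2/(4*8)
= 6.4475/32 = 0.2015


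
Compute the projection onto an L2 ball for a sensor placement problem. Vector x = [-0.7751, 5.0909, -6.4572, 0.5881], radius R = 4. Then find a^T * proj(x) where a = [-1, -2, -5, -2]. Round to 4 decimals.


Step 1: Compute ||x|| (intermediates to 6 decimals).
||x|| = sqrt((-0.7751)^2 + 5.0909^2 + (-6.4572)^2 + 0.5881^2) = 8.280057
Step 2: Project.
Since ||x|| > R, scale = R/||x|| = 4/8.280057 = 0.483088, proj(x) = scale * x
proj(x) = [-0.374442, 2.459353, -3.119396, 0.284104]
Step 3: Dot product.
a^T * proj(x) = -1*(-0.374442) - 2*2.459353 - 5*(-3.119396) - 2*0.284104 = 10.4845


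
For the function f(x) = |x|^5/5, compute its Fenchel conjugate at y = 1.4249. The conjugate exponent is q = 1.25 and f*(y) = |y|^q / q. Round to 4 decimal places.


The conjugate exponent q satisfies 1/p + 1/q = 1.
p = 5, so q = 5/(5 - 1) = 1.25
|y|^q = 1.4249^1.25 = 1.5568
f*(1.4249) = 1.5568 / 1.25 = 1.2454


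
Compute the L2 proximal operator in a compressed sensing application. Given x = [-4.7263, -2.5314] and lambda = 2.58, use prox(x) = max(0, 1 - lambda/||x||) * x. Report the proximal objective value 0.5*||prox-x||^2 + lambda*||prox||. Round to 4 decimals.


Step 1: Compute ||x||.
||x|| = 5.3615
Step 2: Compute scaling factor.
scale = max(0, 1 - 2.58/5.3615) = 0.5188
Step 3: prox(x) = [-2.452, -1.3133]
||prox(x)|| = 2.7815
Step 4: Proximal objective.
0.5*||prox-x||^2 = 3.3282
lambda*||prox|| = 7.1763
Total = 10.5045


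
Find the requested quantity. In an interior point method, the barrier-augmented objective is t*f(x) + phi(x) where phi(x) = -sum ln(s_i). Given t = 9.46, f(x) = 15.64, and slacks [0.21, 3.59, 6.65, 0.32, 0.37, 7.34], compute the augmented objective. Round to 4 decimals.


Step 1: Compute log-barrier.
ln values: [-1.5606, 1.2782, 1.8946, -1.1394, -0.9943, 1.9933]
phi = -(-1.5606 + 1.2782 + 1.8946 - 1.1394 - 0.9943 + 1.9933) = -1.4718
Step 2: Compute augmented objective.
t*f(x) = 9.46*15.64 = 147.9544
Total = 147.9544 - 1.4718 = 146.4826


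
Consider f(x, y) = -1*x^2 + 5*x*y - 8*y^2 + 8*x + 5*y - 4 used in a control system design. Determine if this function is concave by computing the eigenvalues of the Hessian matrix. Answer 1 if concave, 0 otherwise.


The Hessian of f(x,y) = -1*x^2 + 5*x*y - 8*y^2 + 8*x + 5*y - 4 is:
H = [[-2, 5], [5, -16]]
Trace = -2 - 16 = -18
Determinant = -2*-16 - (5)^2 = 7
Discriminant = (-18)^2 - 4*7 = 296.0
Eigenvalues: lambda_1 = -17.6023, lambda_2 = -0.3977
The function is concave.

1


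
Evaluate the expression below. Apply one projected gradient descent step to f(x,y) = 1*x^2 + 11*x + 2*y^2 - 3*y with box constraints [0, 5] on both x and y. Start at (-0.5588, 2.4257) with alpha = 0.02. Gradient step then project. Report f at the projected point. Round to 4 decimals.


Step 1: Compute gradient at (-0.5588, 2.4257).
grad_x = 2*1*-0.5588 + 11 = 9.8824
grad_y = 2*2*2.4257 - 3 = 6.7028
Step 2: Gradient step.
x_raw = -0.5588 - 0.02*9.8824 = -0.7564
y_raw = 2.4257 - 0.02*6.7028 = 2.2916
Step 3: Project onto [0, 5].
x_proj = clip(-0.7564) = 0.0
y_proj = clip(2.2916) = 2.2916
Step 4: Evaluate f.
f(0.0, 2.2916) = 3.6283


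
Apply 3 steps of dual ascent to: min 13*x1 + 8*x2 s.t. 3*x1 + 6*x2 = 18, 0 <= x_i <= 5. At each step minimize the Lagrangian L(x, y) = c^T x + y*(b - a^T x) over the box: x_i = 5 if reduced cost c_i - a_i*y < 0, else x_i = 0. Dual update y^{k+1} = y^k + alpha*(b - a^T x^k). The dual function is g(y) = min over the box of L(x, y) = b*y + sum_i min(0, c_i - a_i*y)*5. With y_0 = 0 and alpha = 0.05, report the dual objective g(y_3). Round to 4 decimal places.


Dual ascent for LP: min 13*x1 + 8*x2, 3*x1 + 6*x2 = 18, 0 <= x_i <= 5
Step 1: y^k = 0.0, reduced costs: (13.0, 8.0)
  x^k = (0.0, 0.0), subgradient = b - a^T x = 18.0
  y^{k+1} = 0.0 + 0.05*18.0 = 0.9
Step 2: y^k = 0.9, reduced costs: (10.3, 2.6)
  x^k = (0.0, 0.0), subgradient = b - a^T x = 18.0
  y^{k+1} = 0.9 + 0.05*18.0 = 1.8
Step 3: y^k = 1.8, reduced costs: (7.6, -2.8)
  x^k = (0.0, 5.0), subgradient = b - a^T x = -12.0
  y^{k+1} = 1.8 + 0.05*-12.0 = 1.2
Dual objective at y_3 = 1.2: reduced costs (9.4, 0.8), box minimizer x = (0.0, 0.0)
g(y_3) = b*y + (c1 - a1*y)*x1 + (c2 - a2*y)*x2 = 18*1.2 + 9.4*0.0 + 0.8*0.0 = 21.6 + 0.0 + 0.0 = 21.6


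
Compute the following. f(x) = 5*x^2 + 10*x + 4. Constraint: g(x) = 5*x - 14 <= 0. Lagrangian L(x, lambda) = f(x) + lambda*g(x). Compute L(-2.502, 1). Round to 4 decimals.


Step 1: Evaluate f(x).
f(-2.502) = 5*(-2.502)^2 + 10*(-2.502) + 4 = 10.28
Step 2: Evaluate g(x).
g(-2.502) = 5*-2.502 - 14 = -26.51
Step 3: Compute Lagrangian.
L = 10.28 + 1*-26.51 = -16.23


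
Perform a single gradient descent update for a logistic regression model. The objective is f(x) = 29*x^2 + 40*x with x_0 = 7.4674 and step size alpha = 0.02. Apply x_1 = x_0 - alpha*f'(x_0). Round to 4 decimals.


We compute the gradient at x_0 and apply the update.
f'(x) = 58*x + 40
f'(7.4674) = 58*7.4674 + 40 = 473.1092
x_1 = 7.4674 - 0.02*473.1092 = -1.9948


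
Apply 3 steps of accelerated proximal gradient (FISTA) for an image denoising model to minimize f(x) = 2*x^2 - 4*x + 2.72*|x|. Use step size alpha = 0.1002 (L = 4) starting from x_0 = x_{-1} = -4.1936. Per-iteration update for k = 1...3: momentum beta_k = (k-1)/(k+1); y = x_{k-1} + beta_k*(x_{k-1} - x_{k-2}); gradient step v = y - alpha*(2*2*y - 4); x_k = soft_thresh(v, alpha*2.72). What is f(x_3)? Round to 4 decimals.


FISTA on f(x) = 2*x^2 - 4*x + 2.72*|x|
L = 4, alpha = 0.1002
Iteration 1: beta = 0.0, y = -4.1936 + 0.0*(-4.1936 + 4.1936) = -4.1936
  grad(y) = -20.7744, v = y - alpha*grad = -2.112
  prox(v) = soft_thresh(-2.112, 0.2725) = -1.8395
Iteration 2: beta = 0.3333, y = -1.8395 + 0.3333*(-1.8395 + 4.1936) = -1.0547
  grad(y) = -8.219, v = y - alpha*grad = -0.2312
  prox(v) = soft_thresh(-0.2312, 0.2725) = 0.0
Iteration 3: beta = 0.5, y = 0.0 + 0.5*(0.0 + 1.8395) = 0.9197
  grad(y) = -0.3211, v = y - alpha*grad = 0.9519
  prox(v) = soft_thresh(0.9519, 0.2725) = 0.6794
f(x_3) = 2*0.6794^2 - 4*0.6794 + 2.72*|0.6794| = 0.0535


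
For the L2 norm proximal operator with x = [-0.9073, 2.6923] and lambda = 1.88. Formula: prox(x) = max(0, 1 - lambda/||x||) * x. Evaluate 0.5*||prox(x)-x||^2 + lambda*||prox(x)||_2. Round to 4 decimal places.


Step 1: Compute ||x||.
||x|| = 2.8411
Step 2: Compute scaling factor.
scale = max(0, 1 - 1.88/2.8411) = 0.3383
Step 3: prox(x) = [-0.3069, 0.9107]
||prox(x)|| = 0.9611
Step 4: Proximal objective.
0.5*||prox-x||^2 = 1.7672
lambda*||prox|| = 1.8069
Total = 3.574


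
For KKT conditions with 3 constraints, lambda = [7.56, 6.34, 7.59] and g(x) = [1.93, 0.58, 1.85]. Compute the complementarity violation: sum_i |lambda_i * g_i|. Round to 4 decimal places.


KKT complementary slackness check:
lambda_1 * g_1 = 7.56 * 1.93 = 14.5908
lambda_2 * g_2 = 6.34 * 0.58 = 3.6772
lambda_3 * g_3 = 7.59 * 1.85 = 14.0415
Total violation = 14.5908 + 3.6772 + 14.0415 = 32.3095


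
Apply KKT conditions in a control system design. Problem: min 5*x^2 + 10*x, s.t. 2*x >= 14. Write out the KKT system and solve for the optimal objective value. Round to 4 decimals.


Step 1: Try lambda = 0 (constraint inactive).
x_unc = -10/(2*5) = -1.0
Check: 2*-1.0 = -2.0 < 14 -- violated!
Step 2: Constraint must be active: 2*x = 14
x* = 14/2 = 7.0
lambda = (2*5*7.0 + 10)/2 = 40.0
Step 3: Compute optimal value.
f(x*) = 5*7.0^2 + 10*7.0 = 315.0


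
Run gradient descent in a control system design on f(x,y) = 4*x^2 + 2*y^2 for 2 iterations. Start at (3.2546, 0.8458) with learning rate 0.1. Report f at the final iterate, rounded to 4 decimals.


Gradient descent on f(x,y) = 4*x^2 + 2*y^2.
Starting point: (3.2546, 0.8458), alpha = 0.1
Step 1: grad_x = 2*4*3.2546 = 26.0368, grad_y = 2*2*0.8458 = 3.3832
  x_1 = 3.2546 - 0.1*26.0368 = 0.6509
  y_1 = 0.8458 - 0.1*3.3832 = 0.5075
Step 2: grad_x = 2*4*0.6509 = 5.2074, grad_y = 2*2*0.5075 = 2.0299
  x_2 = 0.6509 - 0.1*5.2074 = 0.1302
  y_2 = 0.5075 - 0.1*2.0299 = 0.3045
f(0.1302, 0.3045) = 4*0.1302^2 + 2*0.3045^2 = 0.2532


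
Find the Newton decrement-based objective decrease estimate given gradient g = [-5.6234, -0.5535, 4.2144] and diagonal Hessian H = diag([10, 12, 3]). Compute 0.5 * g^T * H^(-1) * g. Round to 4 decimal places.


Step 1: H is diagonal, so H^(-1) * g = [-0.5623, -0.0461, 1.4048].
Step 2: g^T H^(-1) g = sum_i g_i^2 / H_ii
  = (-5.6234)^2/10 + (-0.5535)^2/12 + (4.2144)^2/3
  = 3.1623 + 0.0255 + 5.9204 = 9.1082
Step 3: Objective decrease = 0.5 * g^T H^(-1) g = 4.5541


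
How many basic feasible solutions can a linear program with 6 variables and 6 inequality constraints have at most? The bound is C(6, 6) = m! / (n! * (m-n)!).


Each vertex corresponds to some choice of n active constraints out of m, so the number of vertices is at most C(m, n) = m! / (n!(m-n)!).
m = 6, n = 6
Numerator: 6 * 5 * 4 * 3 * 2 * 1
Denominator: 6! = 720
C(6, 6) = 1


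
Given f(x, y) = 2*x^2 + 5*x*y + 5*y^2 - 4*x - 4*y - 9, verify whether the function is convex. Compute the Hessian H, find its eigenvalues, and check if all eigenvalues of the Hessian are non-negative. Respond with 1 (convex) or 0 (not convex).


The Hessian of f(x,y) = 2*x^2 + 5*x*y + 5*y^2 - 4*x - 4*y - 9 is:
H = [[4, 5], [5, 10]]
Trace = 4 + 10 = 14
Determinant = 4*10 - (5)^2 = 15
Discriminant = (14)^2 - 4*15 = 136.0
Eigenvalues: lambda_1 = 1.169, lambda_2 = 12.831
The function is convex.

1


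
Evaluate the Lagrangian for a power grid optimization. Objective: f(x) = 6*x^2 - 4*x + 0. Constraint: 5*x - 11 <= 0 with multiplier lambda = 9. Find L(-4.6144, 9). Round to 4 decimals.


Step 1: Evaluate f(x).
f(-4.6144) = 6*(-4.6144)^2 - 4*(-4.6144) + 0 = 146.2137
Step 2: Evaluate g(x).
g(-4.6144) = 5*-4.6144 - 11 = -34.072
Step 3: Compute Lagrangian.
L = 146.2137 + 9*-34.072 = -160.4343


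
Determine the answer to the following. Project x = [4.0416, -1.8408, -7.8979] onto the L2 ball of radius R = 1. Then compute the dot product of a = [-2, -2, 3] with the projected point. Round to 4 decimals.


Step 1: Compute ||x|| (intermediates to 6 decimals).
||x|| = sqrt(4.0416^2 + (-1.8408)^2 + (-7.8979)^2) = 9.060899
Step 2: Project.
Since ||x|| > R, scale = R/||x|| = 1/9.060899 = 0.110364, proj(x) = scale * x
proj(x) = [0.446047, -0.203158, -0.871644]
Step 3: Dot product.
a^T * proj(x) = -2*0.446047 - 2*(-0.203158) + 3*(-0.871644) = -3.1007


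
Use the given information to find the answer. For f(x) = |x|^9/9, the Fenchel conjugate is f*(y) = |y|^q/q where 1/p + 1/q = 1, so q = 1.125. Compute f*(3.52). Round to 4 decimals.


The conjugate exponent q satisfies 1/p + 1/q = 1.
p = 9, so q = 9/(9 - 1) = 1.125
|y|^q = 3.52^1.125 = 4.1197
f*(3.52) = 4.1197 / 1.125 = 3.6619


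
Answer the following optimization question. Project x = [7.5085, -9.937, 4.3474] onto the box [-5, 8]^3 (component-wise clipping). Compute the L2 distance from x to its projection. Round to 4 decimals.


Project each component onto [-5, 8].
clip(7.5085) = 7.5085, clip(-9.937) = -5.0, clip(4.3474) = 4.3474
Projection = [7.5085, -5.0, 4.3474]
Squared diffs: [0.0, 24.374, 0.0]
Distance = sqrt(24.374) = 4.937


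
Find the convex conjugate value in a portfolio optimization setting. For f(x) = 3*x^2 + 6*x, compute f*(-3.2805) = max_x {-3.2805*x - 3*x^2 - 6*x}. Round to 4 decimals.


f*(y) = sup_x {y*x - a*x^2 - b*x} = sup_x {(y-b)*x - a*x^2}
FOC: (y - b) - 2a*x = 0 => x* = (y - b)/(2a)
x* = (-3.2805 - 6)/(2*3) = -1.5468
f*(-3.2805) = (y-b)^2/(4a) = (-3.2805 - 6)^2/(4*3)
= 86.1277/12 = 7.1773


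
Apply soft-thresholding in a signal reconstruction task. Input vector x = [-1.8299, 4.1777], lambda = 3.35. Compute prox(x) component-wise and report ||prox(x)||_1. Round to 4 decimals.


Soft-thresholding with lambda = 3.35:
prox(-1.8299) = sign(-1.8299)*max(|-1.8299| - 3.35, 0) = 0.0
prox(4.1777) = sign(4.1777)*max(|4.1777| - 3.35, 0) = 0.8277
prox(x) = [0.0, 0.8277]
||prox(x)||_1 = 0.0 + 0.8277 = 0.8277


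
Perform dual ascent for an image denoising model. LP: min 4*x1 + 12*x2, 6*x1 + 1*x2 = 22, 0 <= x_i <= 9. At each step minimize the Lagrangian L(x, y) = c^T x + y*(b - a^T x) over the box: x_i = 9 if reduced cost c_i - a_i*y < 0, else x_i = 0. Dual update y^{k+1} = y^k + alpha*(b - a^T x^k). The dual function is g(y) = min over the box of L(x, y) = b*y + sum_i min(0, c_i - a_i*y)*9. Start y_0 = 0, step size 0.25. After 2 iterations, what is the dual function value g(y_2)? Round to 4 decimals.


Dual ascent for LP: min 4*x1 + 12*x2, 6*x1 + 1*x2 = 22, 0 <= x_i <= 9
Step 1: y^k = 0.0, reduced costs: (4.0, 12.0)
  x^k = (0.0, 0.0), subgradient = b - a^T x = 22.0
  y^{k+1} = 0.0 + 0.25*22.0 = 5.5
Step 2: y^k = 5.5, reduced costs: (-29.0, 6.5)
  x^k = (9.0, 0.0), subgradient = b - a^T x = -32.0
  y^{k+1} = 5.5 + 0.25*-32.0 = -2.5
Dual objective at y_2 = -2.5: reduced costs (19.0, 14.5), box minimizer x = (0.0, 0.0)
g(y_2) = b*y + (c1 - a1*y)*x1 + (c2 - a2*y)*x2 = 22*(-2.5) + 19.0*0.0 + 14.5*0.0 = -55.0 + 0.0 + 0.0 = -55.0
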